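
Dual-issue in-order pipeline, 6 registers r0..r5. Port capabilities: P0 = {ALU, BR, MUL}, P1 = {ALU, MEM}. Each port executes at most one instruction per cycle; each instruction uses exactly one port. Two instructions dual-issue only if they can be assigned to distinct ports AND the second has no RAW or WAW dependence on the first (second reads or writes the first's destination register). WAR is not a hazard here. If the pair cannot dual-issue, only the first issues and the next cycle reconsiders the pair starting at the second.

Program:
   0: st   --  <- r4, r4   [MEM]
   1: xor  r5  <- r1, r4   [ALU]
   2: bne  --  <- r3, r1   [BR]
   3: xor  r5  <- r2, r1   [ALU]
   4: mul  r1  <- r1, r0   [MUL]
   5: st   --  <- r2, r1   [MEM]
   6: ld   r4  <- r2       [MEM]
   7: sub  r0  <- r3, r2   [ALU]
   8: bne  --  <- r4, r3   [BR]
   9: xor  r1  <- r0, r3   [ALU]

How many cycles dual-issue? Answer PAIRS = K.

PAIRS = 4

  cy0 -> i0,i1 (st.MEM+xor.ALU) 2-wide
  cy1 -> i2,i3 (bne.BR+xor.ALU) 2-wide
  cy2 -> i4 (mul.MUL) RAW r1
  cy3 -> i5 (st.MEM) no-port MEM/MEM
  cy4 -> i6,i7 (ld.MEM+sub.ALU) 2-wide
  cy5 -> i8,i9 (bne.BR+xor.ALU) 2-wide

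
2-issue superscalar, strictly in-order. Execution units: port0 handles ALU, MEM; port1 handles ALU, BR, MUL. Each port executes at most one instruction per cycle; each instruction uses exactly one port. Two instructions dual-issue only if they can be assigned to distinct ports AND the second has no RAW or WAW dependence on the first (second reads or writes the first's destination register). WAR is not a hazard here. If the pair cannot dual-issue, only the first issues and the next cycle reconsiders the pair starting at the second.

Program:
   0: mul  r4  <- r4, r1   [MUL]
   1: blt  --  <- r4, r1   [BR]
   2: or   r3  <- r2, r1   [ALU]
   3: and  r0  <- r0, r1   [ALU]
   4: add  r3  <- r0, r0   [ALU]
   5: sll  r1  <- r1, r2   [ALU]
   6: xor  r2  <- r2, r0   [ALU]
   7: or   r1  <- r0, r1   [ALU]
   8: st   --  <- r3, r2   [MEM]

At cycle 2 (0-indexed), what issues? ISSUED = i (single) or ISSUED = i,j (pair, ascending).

ISSUED = 3

#0 head=0: mul i0 no-port MUL/BR
#1 head=1: blt/or i1,i2 pair
#2 head=3: and i3 RAW r0
#3 head=4: add/sll i4,i5 pair
#4 head=6: xor/or i6,i7 pair
#5 head=8: st i8 tail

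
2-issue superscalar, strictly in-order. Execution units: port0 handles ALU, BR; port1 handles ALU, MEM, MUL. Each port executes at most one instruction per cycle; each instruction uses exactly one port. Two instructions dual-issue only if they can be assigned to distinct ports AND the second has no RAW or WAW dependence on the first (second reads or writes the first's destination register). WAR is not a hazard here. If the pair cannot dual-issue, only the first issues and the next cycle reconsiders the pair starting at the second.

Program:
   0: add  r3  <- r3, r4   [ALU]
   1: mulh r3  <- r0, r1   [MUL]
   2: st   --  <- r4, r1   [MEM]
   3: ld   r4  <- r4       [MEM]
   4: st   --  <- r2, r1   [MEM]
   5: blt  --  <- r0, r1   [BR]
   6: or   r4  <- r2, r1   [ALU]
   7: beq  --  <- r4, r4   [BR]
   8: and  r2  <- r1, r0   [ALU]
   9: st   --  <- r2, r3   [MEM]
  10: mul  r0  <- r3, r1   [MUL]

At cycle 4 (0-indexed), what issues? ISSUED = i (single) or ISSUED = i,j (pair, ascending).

  cy0 -> i0 (add.ALU) WAW r3
  cy1 -> i1 (mulh.MUL) no-port MUL/MEM
  cy2 -> i2 (st.MEM) no-port MEM/MEM
  cy3 -> i3 (ld.MEM) no-port MEM/MEM
  cy4 -> i4,i5 (st.MEM blt.BR) 2-wide
  cy5 -> i6 (or.ALU) RAW r4
  cy6 -> i7,i8 (beq.BR and.ALU) 2-wide
  cy7 -> i9 (st.MEM) no-port MEM/MUL
  cy8 -> i10 (mul.MUL) tail

ISSUED = 4,5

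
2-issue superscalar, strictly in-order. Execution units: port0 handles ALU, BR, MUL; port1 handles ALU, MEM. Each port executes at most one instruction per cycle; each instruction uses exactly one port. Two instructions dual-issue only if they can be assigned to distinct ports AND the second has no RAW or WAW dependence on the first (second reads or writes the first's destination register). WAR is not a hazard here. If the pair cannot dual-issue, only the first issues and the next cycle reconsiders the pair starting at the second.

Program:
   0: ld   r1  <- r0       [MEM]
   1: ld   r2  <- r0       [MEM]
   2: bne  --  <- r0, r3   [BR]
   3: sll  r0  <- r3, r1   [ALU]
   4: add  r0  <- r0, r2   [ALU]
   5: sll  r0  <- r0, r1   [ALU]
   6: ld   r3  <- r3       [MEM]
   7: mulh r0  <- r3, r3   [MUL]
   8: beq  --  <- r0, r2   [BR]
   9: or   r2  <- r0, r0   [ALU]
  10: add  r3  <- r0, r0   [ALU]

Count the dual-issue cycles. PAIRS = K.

PAIRS = 3

t=0 i0:ld.MEM ; no-port MEM/MEM
t=1 i1,i2:ld.MEM bne.BR ; 2-wide
t=2 i3:sll.ALU ; RAW+WAW r0
t=3 i4:add.ALU ; RAW+WAW r0
t=4 i5,i6:sll.ALU ld.MEM ; 2-wide
t=5 i7:mulh.MUL ; no-port MUL/BR
t=6 i8,i9:beq.BR or.ALU ; 2-wide
t=7 i10:add.ALU ; tail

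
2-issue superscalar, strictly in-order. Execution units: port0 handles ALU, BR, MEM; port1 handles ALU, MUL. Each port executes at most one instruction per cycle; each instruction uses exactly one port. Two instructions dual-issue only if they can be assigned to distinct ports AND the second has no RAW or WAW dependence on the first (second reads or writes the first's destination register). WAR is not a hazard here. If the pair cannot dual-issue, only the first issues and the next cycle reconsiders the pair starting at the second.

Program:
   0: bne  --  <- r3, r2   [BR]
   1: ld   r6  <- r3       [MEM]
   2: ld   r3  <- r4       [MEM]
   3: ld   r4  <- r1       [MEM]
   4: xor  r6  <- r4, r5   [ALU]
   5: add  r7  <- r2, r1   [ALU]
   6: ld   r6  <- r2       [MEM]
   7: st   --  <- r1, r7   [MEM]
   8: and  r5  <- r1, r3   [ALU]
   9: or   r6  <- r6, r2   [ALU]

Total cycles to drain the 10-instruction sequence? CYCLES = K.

c0: i0 bne.BR  no-port BR/MEM
c1: i1 ld.MEM  no-port MEM/MEM
c2: i2 ld.MEM  no-port MEM/MEM
c3: i3 ld.MEM  RAW r4
c4: i4/i5 xor.ALU add.ALU  2-wide
c5: i6 ld.MEM  no-port MEM/MEM
c6: i7/i8 st.MEM and.ALU  2-wide
c7: i9 or.ALU  tail

CYCLES = 8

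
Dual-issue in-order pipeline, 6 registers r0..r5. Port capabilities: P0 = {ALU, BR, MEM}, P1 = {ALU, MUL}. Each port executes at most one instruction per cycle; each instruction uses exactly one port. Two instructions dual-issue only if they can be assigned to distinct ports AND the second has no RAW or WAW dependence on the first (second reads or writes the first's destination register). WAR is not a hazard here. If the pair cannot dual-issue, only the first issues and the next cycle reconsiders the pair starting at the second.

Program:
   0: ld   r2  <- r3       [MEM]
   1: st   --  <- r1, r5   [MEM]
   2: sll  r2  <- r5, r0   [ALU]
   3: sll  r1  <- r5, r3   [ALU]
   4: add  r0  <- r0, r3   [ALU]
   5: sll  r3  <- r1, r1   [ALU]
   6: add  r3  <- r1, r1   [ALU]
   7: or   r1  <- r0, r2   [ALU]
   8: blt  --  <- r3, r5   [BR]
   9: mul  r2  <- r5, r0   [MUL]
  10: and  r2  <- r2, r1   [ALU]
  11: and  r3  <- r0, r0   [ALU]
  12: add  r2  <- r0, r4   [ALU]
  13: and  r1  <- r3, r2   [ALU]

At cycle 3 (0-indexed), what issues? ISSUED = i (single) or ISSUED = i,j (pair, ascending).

0. ld @i0  | no-port MEM/MEM
1. st;sll @i1+i2  | 2-wide
2. sll;add @i3+i4  | 2-wide
3. sll @i5  | WAW r3
4. add;or @i6+i7  | 2-wide
5. blt;mul @i8+i9  | 2-wide
6. and;and @i10+i11  | 2-wide
7. add @i12  | RAW r2
8. and @i13  | tail

ISSUED = 5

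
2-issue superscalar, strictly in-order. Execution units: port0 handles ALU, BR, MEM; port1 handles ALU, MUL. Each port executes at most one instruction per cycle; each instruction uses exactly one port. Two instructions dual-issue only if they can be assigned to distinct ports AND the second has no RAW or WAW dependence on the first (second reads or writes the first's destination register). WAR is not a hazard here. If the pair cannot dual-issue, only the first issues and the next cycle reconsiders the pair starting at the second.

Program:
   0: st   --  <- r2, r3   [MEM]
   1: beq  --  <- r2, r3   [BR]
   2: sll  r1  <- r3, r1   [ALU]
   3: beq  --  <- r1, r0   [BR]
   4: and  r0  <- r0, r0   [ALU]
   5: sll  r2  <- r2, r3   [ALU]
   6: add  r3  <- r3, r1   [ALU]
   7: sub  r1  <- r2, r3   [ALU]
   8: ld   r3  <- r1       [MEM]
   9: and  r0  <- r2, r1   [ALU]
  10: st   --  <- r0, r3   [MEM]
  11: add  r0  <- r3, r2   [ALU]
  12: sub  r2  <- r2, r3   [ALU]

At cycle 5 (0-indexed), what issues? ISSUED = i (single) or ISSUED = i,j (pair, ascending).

ISSUED = 8,9

  cy0 -> i0 (st.MEM) no-port MEM/BR
  cy1 -> i1+i2 (beq.BR;sll.ALU) pair
  cy2 -> i3+i4 (beq.BR;and.ALU) pair
  cy3 -> i5+i6 (sll.ALU;add.ALU) pair
  cy4 -> i7 (sub.ALU) RAW r1
  cy5 -> i8+i9 (ld.MEM;and.ALU) pair
  cy6 -> i10+i11 (st.MEM;add.ALU) pair
  cy7 -> i12 (sub.ALU) tail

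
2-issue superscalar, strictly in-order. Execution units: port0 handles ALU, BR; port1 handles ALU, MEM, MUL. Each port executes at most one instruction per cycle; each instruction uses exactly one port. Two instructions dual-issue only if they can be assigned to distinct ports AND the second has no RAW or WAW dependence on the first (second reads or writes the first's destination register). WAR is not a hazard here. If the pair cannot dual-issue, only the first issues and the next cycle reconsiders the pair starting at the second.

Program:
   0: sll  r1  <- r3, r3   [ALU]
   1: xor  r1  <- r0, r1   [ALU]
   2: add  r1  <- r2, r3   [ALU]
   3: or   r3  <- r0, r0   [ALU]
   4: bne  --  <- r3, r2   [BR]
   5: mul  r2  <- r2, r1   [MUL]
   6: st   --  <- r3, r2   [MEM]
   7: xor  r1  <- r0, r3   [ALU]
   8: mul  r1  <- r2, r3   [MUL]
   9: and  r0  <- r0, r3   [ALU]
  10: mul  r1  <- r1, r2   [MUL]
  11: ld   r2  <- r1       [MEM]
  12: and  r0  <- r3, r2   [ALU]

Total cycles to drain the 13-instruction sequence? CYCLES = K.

CYCLES = 9

[0] i0  sll  -- RAW+WAW r1
[1] i1  xor  -- WAW r1
[2] i2&i3  add/or  -- dual
[3] i4&i5  bne/mul  -- dual
[4] i6&i7  st/xor  -- dual
[5] i8&i9  mul/and  -- dual
[6] i10  mul  -- no-port MUL/MEM
[7] i11  ld  -- RAW r2
[8] i12  and  -- tail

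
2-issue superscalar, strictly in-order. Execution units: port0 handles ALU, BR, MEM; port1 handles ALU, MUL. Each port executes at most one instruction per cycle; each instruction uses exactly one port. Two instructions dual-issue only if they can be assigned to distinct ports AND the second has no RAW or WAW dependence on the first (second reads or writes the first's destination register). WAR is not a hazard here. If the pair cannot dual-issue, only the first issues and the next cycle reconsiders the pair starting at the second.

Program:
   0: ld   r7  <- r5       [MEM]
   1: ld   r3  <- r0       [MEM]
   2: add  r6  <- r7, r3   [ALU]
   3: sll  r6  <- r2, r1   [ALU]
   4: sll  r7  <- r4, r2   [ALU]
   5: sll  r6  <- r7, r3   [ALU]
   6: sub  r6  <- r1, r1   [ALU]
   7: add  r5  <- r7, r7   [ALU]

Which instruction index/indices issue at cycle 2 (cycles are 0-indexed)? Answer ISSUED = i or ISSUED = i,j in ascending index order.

t=0 i0:ld.MEM ; no-port MEM/MEM
t=1 i1:ld.MEM ; RAW r3
t=2 i2:add.ALU ; WAW r6
t=3 i3,i4:sll.ALU+sll.ALU ; pair
t=4 i5:sll.ALU ; WAW r6
t=5 i6,i7:sub.ALU+add.ALU ; pair

ISSUED = 2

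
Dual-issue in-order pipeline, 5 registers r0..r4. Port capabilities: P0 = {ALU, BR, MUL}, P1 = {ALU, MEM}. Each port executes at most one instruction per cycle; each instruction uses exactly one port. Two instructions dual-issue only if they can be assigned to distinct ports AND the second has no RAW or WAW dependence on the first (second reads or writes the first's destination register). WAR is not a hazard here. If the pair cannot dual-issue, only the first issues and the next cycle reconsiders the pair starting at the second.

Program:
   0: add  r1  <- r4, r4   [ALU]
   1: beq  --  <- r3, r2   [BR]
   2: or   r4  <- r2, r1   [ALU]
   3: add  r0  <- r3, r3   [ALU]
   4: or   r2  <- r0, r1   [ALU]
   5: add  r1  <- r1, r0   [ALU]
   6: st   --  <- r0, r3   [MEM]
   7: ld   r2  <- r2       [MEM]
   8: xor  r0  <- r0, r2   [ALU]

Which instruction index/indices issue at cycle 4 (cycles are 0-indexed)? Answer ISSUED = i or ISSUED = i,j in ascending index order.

t=0 i0+i1:add.ALU beq.BR ; pair
t=1 i2+i3:or.ALU add.ALU ; pair
t=2 i4+i5:or.ALU add.ALU ; pair
t=3 i6:st.MEM ; no-port MEM/MEM
t=4 i7:ld.MEM ; RAW r2
t=5 i8:xor.ALU ; tail

ISSUED = 7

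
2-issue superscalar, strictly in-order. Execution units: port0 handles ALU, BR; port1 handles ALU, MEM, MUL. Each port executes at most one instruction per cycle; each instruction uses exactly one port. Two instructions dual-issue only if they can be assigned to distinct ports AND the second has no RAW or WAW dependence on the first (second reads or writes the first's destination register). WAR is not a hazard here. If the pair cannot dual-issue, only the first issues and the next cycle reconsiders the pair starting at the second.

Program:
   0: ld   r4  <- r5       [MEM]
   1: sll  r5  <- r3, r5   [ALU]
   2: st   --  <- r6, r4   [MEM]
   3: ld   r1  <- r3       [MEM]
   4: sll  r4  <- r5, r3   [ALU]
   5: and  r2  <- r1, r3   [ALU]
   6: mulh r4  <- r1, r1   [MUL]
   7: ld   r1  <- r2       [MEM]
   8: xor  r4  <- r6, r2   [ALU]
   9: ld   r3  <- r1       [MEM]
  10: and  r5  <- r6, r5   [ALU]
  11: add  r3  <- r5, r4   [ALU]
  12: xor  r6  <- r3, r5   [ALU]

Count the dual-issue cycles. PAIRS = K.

[0] i0+i1  ld.MEM/sll.ALU  -- 2-wide
[1] i2  st.MEM  -- no-port MEM/MEM
[2] i3+i4  ld.MEM/sll.ALU  -- 2-wide
[3] i5+i6  and.ALU/mulh.MUL  -- 2-wide
[4] i7+i8  ld.MEM/xor.ALU  -- 2-wide
[5] i9+i10  ld.MEM/and.ALU  -- 2-wide
[6] i11  add.ALU  -- RAW r3
[7] i12  xor.ALU  -- tail

PAIRS = 5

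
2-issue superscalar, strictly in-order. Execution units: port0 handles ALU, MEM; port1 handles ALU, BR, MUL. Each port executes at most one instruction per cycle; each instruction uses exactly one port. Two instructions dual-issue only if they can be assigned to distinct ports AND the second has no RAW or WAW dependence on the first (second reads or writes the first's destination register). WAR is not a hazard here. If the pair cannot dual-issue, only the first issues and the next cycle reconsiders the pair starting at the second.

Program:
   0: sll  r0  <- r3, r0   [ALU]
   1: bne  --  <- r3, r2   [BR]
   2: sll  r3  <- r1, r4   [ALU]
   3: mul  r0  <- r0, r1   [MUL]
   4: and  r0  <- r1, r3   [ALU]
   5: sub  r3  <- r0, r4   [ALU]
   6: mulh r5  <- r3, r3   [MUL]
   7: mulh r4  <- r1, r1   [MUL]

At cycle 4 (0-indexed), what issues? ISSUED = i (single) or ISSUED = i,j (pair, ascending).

#0 head=0: sll/bne i0&i1 dual
#1 head=2: sll/mul i2&i3 dual
#2 head=4: and i4 RAW r0
#3 head=5: sub i5 RAW r3
#4 head=6: mulh i6 no-port MUL/MUL
#5 head=7: mulh i7 tail

ISSUED = 6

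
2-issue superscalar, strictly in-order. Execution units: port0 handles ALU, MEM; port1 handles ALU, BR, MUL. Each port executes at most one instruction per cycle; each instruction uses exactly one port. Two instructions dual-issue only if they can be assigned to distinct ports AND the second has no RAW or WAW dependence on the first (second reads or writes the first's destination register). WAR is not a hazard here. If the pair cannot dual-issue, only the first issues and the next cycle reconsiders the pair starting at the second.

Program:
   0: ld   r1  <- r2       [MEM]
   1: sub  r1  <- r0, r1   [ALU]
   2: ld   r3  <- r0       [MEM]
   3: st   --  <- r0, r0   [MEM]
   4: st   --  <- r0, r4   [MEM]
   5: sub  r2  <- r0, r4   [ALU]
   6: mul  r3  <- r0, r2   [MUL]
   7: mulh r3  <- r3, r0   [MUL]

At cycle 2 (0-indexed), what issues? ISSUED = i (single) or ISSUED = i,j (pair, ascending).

#0 head=0: ld.MEM i0 RAW+WAW r1
#1 head=1: sub.ALU/ld.MEM i1+i2 2-wide
#2 head=3: st.MEM i3 no-port MEM/MEM
#3 head=4: st.MEM/sub.ALU i4+i5 2-wide
#4 head=6: mul.MUL i6 no-port MUL/MUL
#5 head=7: mulh.MUL i7 tail

ISSUED = 3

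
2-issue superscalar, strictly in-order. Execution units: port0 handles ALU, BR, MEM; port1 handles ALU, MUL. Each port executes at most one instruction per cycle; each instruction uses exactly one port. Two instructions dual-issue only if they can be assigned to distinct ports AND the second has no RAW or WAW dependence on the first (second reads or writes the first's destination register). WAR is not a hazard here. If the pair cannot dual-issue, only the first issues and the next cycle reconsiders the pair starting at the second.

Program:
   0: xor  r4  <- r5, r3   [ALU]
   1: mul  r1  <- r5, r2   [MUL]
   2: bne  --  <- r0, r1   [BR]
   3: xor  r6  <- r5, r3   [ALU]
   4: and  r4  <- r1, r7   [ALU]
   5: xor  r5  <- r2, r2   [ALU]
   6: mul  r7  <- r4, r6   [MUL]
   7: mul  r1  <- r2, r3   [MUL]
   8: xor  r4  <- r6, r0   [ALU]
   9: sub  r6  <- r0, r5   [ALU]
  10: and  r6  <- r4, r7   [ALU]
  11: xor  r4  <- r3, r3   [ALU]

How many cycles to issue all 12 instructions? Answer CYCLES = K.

CYCLES = 7

#0 head=0: xor.ALU mul.MUL i0&i1 pair
#1 head=2: bne.BR xor.ALU i2&i3 pair
#2 head=4: and.ALU xor.ALU i4&i5 pair
#3 head=6: mul.MUL i6 no-port MUL/MUL
#4 head=7: mul.MUL xor.ALU i7&i8 pair
#5 head=9: sub.ALU i9 WAW r6
#6 head=10: and.ALU xor.ALU i10&i11 pair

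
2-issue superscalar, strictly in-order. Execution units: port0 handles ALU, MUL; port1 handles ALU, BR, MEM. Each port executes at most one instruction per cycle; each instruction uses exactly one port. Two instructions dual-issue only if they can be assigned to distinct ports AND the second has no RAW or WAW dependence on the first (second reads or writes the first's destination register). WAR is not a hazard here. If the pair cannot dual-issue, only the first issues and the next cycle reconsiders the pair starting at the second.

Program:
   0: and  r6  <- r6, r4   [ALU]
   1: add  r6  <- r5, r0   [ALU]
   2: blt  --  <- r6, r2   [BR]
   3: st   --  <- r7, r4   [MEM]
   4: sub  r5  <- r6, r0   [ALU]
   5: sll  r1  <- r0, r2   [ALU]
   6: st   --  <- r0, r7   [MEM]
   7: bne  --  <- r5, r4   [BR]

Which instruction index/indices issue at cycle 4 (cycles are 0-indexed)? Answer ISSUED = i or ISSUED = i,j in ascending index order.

ISSUED = 5,6

t=0 i0:and ; WAW r6
t=1 i1:add ; RAW r6
t=2 i2:blt ; no-port BR/MEM
t=3 i3+i4:st/sub ; 2-wide
t=4 i5+i6:sll/st ; 2-wide
t=5 i7:bne ; tail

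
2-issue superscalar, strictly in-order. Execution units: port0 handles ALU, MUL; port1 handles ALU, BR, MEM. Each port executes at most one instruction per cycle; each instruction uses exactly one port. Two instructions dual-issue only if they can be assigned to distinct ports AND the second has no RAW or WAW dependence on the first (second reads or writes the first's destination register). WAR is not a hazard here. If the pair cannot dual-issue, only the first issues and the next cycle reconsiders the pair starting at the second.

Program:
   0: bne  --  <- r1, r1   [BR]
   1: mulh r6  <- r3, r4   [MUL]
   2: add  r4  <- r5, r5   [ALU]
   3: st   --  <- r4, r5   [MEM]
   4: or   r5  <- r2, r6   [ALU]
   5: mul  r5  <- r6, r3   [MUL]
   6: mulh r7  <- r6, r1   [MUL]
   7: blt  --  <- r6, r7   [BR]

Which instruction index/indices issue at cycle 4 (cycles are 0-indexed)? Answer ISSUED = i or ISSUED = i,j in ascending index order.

ISSUED = 6

  cy0 -> i0,i1 (bne mulh) dual
  cy1 -> i2 (add) RAW r4
  cy2 -> i3,i4 (st or) dual
  cy3 -> i5 (mul) no-port MUL/MUL
  cy4 -> i6 (mulh) RAW r7
  cy5 -> i7 (blt) tail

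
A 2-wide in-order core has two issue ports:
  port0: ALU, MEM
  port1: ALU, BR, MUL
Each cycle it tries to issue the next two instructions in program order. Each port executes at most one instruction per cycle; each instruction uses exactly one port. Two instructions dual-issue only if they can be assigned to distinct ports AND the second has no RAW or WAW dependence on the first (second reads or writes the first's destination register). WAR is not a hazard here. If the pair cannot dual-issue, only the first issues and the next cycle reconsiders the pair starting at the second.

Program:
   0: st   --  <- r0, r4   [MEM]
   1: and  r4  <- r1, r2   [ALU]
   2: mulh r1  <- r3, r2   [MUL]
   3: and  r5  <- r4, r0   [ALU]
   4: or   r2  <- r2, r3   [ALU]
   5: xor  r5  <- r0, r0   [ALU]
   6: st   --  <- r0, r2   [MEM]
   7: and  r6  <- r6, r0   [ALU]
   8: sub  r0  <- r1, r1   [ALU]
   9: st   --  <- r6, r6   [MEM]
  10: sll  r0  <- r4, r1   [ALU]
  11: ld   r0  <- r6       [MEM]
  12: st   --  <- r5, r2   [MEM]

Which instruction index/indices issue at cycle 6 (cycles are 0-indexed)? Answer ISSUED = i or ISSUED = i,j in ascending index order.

#0 head=0: st.MEM+and.ALU i0,i1 dual
#1 head=2: mulh.MUL+and.ALU i2,i3 dual
#2 head=4: or.ALU+xor.ALU i4,i5 dual
#3 head=6: st.MEM+and.ALU i6,i7 dual
#4 head=8: sub.ALU+st.MEM i8,i9 dual
#5 head=10: sll.ALU i10 WAW r0
#6 head=11: ld.MEM i11 no-port MEM/MEM
#7 head=12: st.MEM i12 tail

ISSUED = 11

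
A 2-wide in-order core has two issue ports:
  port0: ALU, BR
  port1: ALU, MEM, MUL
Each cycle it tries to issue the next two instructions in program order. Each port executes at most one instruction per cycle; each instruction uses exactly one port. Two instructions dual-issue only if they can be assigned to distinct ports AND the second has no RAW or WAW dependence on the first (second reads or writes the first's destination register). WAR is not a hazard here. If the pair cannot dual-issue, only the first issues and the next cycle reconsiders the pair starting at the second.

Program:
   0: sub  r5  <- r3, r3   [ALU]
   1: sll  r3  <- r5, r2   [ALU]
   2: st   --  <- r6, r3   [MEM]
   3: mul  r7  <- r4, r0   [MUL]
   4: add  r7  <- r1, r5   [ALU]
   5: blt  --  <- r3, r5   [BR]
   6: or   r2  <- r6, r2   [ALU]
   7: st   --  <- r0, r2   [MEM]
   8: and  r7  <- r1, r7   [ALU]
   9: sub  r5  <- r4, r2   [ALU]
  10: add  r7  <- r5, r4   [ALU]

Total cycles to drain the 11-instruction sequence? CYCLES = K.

t=0 i0:sub.ALU ; RAW r5
t=1 i1:sll.ALU ; RAW r3
t=2 i2:st.MEM ; no-port MEM/MUL
t=3 i3:mul.MUL ; WAW r7
t=4 i4+i5:add.ALU blt.BR ; pair
t=5 i6:or.ALU ; RAW r2
t=6 i7+i8:st.MEM and.ALU ; pair
t=7 i9:sub.ALU ; RAW r5
t=8 i10:add.ALU ; tail

CYCLES = 9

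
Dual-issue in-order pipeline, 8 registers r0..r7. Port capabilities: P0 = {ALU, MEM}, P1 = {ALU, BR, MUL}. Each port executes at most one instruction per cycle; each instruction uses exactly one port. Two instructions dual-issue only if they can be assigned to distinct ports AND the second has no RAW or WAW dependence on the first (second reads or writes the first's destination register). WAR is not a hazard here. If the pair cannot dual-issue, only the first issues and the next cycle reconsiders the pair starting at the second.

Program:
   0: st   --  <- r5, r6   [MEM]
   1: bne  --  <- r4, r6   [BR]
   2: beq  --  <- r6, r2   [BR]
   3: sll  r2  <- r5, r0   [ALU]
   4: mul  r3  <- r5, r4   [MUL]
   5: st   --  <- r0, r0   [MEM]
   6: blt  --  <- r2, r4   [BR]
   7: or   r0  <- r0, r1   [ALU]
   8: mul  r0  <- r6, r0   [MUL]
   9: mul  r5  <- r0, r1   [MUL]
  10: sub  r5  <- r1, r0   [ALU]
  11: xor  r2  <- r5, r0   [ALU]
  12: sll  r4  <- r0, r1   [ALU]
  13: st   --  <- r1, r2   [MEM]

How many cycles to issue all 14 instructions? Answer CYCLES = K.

0. st/bne @i0+i1  | dual
1. beq/sll @i2+i3  | dual
2. mul/st @i4+i5  | dual
3. blt/or @i6+i7  | dual
4. mul @i8  | no-port MUL/MUL
5. mul @i9  | WAW r5
6. sub @i10  | RAW r5
7. xor/sll @i11+i12  | dual
8. st @i13  | tail

CYCLES = 9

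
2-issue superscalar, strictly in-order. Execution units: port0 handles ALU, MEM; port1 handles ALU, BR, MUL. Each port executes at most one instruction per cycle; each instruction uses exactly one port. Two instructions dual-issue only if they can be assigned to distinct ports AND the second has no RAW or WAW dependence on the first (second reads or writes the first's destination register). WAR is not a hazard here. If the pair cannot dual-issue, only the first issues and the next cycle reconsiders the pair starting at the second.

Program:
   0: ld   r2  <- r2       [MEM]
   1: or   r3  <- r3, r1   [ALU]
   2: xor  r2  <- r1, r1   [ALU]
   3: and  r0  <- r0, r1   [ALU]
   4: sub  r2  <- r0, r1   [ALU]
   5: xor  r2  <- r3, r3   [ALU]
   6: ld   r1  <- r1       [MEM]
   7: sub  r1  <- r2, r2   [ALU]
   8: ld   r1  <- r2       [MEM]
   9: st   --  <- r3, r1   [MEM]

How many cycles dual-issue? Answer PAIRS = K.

PAIRS = 3

c0: i0+i1 ld or  dual
c1: i2+i3 xor and  dual
c2: i4 sub  WAW r2
c3: i5+i6 xor ld  dual
c4: i7 sub  WAW r1
c5: i8 ld  no-port MEM/MEM
c6: i9 st  tail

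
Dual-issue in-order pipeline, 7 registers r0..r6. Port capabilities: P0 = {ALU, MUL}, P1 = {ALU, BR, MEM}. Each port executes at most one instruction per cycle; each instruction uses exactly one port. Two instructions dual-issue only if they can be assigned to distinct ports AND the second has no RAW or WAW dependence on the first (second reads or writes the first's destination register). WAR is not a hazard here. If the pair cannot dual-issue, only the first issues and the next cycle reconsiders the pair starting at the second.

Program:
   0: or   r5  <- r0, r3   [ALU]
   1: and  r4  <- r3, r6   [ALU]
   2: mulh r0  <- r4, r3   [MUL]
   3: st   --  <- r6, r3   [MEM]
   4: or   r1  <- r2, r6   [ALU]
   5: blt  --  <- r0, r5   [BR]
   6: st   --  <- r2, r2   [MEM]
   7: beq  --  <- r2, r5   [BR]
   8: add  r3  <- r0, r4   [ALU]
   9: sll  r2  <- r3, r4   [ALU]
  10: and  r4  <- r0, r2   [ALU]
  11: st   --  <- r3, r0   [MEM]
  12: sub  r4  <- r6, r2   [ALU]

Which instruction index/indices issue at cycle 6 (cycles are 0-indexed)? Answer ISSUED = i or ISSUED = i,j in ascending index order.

0. or.ALU+and.ALU @i0/i1  | dual
1. mulh.MUL+st.MEM @i2/i3  | dual
2. or.ALU+blt.BR @i4/i5  | dual
3. st.MEM @i6  | no-port MEM/BR
4. beq.BR+add.ALU @i7/i8  | dual
5. sll.ALU @i9  | RAW r2
6. and.ALU+st.MEM @i10/i11  | dual
7. sub.ALU @i12  | tail

ISSUED = 10,11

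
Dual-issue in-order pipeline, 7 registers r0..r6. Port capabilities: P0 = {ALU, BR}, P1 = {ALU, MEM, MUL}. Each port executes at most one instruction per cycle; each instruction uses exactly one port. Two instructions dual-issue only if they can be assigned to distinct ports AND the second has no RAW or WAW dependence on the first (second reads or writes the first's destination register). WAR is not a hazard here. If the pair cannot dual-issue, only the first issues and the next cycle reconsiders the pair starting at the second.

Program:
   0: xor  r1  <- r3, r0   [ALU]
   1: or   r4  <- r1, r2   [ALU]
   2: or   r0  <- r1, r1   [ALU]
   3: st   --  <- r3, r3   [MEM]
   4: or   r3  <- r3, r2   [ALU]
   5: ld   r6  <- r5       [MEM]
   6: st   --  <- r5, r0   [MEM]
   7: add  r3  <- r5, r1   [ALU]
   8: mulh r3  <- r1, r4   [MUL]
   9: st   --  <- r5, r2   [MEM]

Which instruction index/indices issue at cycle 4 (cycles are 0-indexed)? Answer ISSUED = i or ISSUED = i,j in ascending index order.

t=0 i0:xor ; RAW r1
t=1 i1+i2:or;or ; pair
t=2 i3+i4:st;or ; pair
t=3 i5:ld ; no-port MEM/MEM
t=4 i6+i7:st;add ; pair
t=5 i8:mulh ; no-port MUL/MEM
t=6 i9:st ; tail

ISSUED = 6,7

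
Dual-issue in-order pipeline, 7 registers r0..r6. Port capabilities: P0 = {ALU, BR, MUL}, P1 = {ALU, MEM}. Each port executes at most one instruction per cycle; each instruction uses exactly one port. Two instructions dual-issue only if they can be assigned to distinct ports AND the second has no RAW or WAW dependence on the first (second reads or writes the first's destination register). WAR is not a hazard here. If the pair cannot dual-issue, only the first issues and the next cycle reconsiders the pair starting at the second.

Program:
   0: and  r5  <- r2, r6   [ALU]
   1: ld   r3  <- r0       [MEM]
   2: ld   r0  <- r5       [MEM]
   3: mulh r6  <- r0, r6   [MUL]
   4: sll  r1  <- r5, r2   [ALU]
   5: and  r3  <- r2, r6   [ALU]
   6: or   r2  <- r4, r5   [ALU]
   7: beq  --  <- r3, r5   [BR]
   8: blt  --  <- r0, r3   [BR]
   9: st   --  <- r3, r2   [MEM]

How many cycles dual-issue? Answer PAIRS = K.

t=0 i0&i1:and;ld ; dual
t=1 i2:ld ; RAW r0
t=2 i3&i4:mulh;sll ; dual
t=3 i5&i6:and;or ; dual
t=4 i7:beq ; no-port BR/BR
t=5 i8&i9:blt;st ; dual

PAIRS = 4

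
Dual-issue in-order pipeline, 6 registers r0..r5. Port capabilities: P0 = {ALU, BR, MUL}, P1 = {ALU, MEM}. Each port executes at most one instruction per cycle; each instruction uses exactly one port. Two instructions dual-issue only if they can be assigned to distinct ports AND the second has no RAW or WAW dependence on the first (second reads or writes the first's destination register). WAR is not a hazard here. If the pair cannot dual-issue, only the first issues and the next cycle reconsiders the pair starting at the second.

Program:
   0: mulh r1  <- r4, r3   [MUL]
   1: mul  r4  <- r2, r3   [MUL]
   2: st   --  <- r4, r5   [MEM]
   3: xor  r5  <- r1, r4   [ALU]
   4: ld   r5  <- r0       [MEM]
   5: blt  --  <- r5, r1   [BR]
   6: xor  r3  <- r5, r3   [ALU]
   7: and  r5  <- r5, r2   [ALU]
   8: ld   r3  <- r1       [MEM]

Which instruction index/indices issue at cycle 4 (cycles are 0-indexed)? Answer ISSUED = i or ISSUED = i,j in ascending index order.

0. mulh.MUL @i0  | no-port MUL/MUL
1. mul.MUL @i1  | RAW r4
2. st.MEM;xor.ALU @i2+i3  | 2-wide
3. ld.MEM @i4  | RAW r5
4. blt.BR;xor.ALU @i5+i6  | 2-wide
5. and.ALU;ld.MEM @i7+i8  | 2-wide

ISSUED = 5,6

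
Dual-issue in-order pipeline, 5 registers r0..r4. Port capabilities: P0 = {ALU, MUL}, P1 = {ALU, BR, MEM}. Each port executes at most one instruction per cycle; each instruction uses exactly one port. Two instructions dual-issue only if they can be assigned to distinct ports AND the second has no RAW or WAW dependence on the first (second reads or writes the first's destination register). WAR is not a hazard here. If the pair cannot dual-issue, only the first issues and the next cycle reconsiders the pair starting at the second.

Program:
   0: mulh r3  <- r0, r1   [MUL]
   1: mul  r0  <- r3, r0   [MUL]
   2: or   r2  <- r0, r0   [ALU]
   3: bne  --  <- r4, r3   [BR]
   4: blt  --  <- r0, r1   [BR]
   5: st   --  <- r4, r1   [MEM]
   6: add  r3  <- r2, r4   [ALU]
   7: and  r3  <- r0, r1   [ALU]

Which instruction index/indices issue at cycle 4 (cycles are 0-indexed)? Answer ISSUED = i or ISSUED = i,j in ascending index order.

ISSUED = 5,6

0. mulh @i0  | no-port MUL/MUL
1. mul @i1  | RAW r0
2. or+bne @i2/i3  | pair
3. blt @i4  | no-port BR/MEM
4. st+add @i5/i6  | pair
5. and @i7  | tail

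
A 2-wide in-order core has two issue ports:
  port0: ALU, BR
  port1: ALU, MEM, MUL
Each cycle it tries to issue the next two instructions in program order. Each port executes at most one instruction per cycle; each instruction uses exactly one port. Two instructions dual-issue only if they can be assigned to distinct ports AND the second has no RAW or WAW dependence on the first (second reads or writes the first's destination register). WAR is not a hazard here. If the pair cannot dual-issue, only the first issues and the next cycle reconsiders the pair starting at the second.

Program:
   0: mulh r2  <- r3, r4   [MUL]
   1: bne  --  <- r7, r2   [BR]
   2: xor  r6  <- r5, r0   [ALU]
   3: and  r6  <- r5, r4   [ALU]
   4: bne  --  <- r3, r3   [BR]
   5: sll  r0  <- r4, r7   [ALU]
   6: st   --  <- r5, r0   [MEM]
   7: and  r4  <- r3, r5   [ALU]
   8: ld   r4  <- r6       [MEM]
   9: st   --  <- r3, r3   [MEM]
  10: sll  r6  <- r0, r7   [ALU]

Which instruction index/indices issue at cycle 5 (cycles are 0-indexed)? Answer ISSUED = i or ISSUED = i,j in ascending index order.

0. mulh.MUL @i0  | RAW r2
1. bne.BR xor.ALU @i1+i2  | 2-wide
2. and.ALU bne.BR @i3+i4  | 2-wide
3. sll.ALU @i5  | RAW r0
4. st.MEM and.ALU @i6+i7  | 2-wide
5. ld.MEM @i8  | no-port MEM/MEM
6. st.MEM sll.ALU @i9+i10  | 2-wide

ISSUED = 8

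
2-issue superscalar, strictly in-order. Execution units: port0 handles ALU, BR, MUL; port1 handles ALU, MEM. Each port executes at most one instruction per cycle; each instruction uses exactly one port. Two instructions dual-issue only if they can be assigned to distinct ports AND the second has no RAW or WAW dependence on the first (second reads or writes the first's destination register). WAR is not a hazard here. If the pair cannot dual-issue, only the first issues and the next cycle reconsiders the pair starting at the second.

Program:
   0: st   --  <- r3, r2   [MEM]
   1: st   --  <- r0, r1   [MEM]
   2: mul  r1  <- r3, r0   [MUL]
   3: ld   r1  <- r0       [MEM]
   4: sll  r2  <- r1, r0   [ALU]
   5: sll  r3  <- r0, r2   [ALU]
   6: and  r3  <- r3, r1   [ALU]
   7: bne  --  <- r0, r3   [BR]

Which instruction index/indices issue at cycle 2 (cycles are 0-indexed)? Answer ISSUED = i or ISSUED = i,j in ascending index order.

  cy0 -> i0 (st.MEM) no-port MEM/MEM
  cy1 -> i1+i2 (st.MEM+mul.MUL) pair
  cy2 -> i3 (ld.MEM) RAW r1
  cy3 -> i4 (sll.ALU) RAW r2
  cy4 -> i5 (sll.ALU) RAW+WAW r3
  cy5 -> i6 (and.ALU) RAW r3
  cy6 -> i7 (bne.BR) tail

ISSUED = 3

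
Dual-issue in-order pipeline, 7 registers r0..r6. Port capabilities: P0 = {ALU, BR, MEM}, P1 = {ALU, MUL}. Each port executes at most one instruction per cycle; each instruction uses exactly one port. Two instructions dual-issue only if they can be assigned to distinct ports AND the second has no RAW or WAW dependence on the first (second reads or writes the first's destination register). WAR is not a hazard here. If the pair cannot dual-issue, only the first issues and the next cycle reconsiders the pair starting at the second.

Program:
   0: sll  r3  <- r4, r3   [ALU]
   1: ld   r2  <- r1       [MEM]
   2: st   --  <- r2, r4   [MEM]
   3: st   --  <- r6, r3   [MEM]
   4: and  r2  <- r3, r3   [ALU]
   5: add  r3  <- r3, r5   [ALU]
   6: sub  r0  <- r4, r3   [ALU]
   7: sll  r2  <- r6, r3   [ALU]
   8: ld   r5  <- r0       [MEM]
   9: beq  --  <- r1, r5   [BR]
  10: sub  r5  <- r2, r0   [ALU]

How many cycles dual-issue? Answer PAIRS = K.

[0] i0/i1  sll ld  -- pair
[1] i2  st  -- no-port MEM/MEM
[2] i3/i4  st and  -- pair
[3] i5  add  -- RAW r3
[4] i6/i7  sub sll  -- pair
[5] i8  ld  -- no-port MEM/BR
[6] i9/i10  beq sub  -- pair

PAIRS = 4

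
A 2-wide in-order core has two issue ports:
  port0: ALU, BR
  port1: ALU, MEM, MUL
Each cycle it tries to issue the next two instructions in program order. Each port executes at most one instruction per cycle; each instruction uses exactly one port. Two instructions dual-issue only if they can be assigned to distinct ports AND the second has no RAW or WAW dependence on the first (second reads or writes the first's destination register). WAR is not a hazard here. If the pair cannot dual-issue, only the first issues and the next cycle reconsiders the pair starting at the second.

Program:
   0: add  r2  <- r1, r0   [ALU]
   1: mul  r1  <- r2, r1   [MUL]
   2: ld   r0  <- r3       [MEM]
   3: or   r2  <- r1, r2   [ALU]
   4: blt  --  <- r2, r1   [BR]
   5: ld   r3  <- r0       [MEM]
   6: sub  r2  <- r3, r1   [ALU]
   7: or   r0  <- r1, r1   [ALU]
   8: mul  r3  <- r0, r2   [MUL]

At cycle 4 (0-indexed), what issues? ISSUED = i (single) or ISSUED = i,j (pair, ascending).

[0] i0  add.ALU  -- RAW r2
[1] i1  mul.MUL  -- no-port MUL/MEM
[2] i2,i3  ld.MEM or.ALU  -- 2-wide
[3] i4,i5  blt.BR ld.MEM  -- 2-wide
[4] i6,i7  sub.ALU or.ALU  -- 2-wide
[5] i8  mul.MUL  -- tail

ISSUED = 6,7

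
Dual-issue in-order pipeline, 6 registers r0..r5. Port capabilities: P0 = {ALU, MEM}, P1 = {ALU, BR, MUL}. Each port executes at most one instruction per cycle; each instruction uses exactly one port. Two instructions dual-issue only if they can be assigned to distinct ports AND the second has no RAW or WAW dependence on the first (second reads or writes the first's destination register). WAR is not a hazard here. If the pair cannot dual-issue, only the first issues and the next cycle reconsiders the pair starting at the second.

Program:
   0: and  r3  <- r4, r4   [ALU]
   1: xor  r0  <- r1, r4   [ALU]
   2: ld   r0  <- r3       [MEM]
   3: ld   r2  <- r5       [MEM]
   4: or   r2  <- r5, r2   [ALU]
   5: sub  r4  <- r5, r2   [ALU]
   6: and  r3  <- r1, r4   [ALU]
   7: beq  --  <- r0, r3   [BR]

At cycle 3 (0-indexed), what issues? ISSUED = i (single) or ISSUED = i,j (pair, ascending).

t=0 i0,i1:and.ALU;xor.ALU ; dual
t=1 i2:ld.MEM ; no-port MEM/MEM
t=2 i3:ld.MEM ; RAW+WAW r2
t=3 i4:or.ALU ; RAW r2
t=4 i5:sub.ALU ; RAW r4
t=5 i6:and.ALU ; RAW r3
t=6 i7:beq.BR ; tail

ISSUED = 4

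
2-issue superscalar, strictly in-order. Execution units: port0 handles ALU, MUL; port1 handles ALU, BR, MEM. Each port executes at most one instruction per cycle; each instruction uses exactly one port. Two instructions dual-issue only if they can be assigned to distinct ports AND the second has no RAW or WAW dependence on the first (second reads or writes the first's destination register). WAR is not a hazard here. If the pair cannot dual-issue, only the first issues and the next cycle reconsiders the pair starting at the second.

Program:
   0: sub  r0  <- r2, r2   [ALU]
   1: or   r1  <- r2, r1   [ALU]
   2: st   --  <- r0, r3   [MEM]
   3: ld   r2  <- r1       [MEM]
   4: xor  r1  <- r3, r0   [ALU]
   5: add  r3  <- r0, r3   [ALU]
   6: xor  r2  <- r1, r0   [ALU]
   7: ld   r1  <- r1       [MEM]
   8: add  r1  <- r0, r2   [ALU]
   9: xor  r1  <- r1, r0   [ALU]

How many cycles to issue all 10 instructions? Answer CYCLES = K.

[0] i0,i1  sub.ALU/or.ALU  -- 2-wide
[1] i2  st.MEM  -- no-port MEM/MEM
[2] i3,i4  ld.MEM/xor.ALU  -- 2-wide
[3] i5,i6  add.ALU/xor.ALU  -- 2-wide
[4] i7  ld.MEM  -- WAW r1
[5] i8  add.ALU  -- RAW+WAW r1
[6] i9  xor.ALU  -- tail

CYCLES = 7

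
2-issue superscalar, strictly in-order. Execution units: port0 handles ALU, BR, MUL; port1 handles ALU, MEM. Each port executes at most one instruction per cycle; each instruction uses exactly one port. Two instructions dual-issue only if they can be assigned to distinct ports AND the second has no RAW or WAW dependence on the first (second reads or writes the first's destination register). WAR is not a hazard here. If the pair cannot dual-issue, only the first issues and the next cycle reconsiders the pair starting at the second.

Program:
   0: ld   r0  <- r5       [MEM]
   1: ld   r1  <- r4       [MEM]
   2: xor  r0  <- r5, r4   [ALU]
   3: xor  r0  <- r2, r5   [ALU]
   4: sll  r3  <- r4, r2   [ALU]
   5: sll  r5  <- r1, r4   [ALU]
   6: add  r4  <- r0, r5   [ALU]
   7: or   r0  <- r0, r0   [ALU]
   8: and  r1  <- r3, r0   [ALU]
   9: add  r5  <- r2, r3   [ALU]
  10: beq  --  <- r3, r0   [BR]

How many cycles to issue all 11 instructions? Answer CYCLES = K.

  cy0 -> i0 (ld.MEM) no-port MEM/MEM
  cy1 -> i1&i2 (ld.MEM;xor.ALU) pair
  cy2 -> i3&i4 (xor.ALU;sll.ALU) pair
  cy3 -> i5 (sll.ALU) RAW r5
  cy4 -> i6&i7 (add.ALU;or.ALU) pair
  cy5 -> i8&i9 (and.ALU;add.ALU) pair
  cy6 -> i10 (beq.BR) tail

CYCLES = 7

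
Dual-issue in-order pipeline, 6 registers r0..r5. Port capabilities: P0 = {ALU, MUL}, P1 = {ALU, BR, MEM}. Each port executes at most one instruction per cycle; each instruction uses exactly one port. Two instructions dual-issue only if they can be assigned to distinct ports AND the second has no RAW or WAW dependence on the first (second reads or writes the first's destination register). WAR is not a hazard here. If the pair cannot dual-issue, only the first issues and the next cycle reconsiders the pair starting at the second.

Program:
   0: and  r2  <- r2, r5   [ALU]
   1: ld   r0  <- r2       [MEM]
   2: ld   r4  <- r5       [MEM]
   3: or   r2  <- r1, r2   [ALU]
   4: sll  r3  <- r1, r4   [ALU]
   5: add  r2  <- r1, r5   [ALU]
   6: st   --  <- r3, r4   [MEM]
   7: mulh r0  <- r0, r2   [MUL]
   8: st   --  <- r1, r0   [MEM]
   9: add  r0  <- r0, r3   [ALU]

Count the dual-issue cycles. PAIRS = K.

PAIRS = 4

t=0 i0:and ; RAW r2
t=1 i1:ld ; no-port MEM/MEM
t=2 i2/i3:ld;or ; dual
t=3 i4/i5:sll;add ; dual
t=4 i6/i7:st;mulh ; dual
t=5 i8/i9:st;add ; dual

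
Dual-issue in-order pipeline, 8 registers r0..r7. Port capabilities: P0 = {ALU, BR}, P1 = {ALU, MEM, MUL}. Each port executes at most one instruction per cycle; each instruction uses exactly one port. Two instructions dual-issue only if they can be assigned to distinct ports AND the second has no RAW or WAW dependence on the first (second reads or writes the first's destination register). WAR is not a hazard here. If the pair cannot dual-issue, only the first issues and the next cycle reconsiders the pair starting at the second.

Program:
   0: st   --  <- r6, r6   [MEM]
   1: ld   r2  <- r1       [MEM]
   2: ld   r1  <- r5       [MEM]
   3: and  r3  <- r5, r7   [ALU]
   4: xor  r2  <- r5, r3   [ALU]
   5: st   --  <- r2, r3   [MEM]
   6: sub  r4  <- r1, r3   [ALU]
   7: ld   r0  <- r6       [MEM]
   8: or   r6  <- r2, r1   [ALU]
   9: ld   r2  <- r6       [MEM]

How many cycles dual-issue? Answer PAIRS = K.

  cy0 -> i0 (st.MEM) no-port MEM/MEM
  cy1 -> i1 (ld.MEM) no-port MEM/MEM
  cy2 -> i2&i3 (ld.MEM+and.ALU) pair
  cy3 -> i4 (xor.ALU) RAW r2
  cy4 -> i5&i6 (st.MEM+sub.ALU) pair
  cy5 -> i7&i8 (ld.MEM+or.ALU) pair
  cy6 -> i9 (ld.MEM) tail

PAIRS = 3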